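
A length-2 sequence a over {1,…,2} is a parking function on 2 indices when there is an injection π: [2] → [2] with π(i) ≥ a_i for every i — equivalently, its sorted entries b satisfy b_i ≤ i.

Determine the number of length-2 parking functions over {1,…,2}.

Count = 1·3^1 = 1×3 = 3 (Pollak)
Check (1,1) → sorted (1,1): b_i ≤ i ∀i, a PF.

3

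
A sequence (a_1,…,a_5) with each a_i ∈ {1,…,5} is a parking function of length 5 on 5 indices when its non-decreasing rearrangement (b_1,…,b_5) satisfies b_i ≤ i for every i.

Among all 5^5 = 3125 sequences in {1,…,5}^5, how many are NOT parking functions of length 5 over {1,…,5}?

#PF = 1·6^4 = 1 · 1296 = 1296 (Konheim–Weiss)
Check (3,5,2,3,5) → sorted (2,3,3,5,5): b_1=2>1, not a PF.
5^5 − 1296 = 3125 − 1296 = 1829

1829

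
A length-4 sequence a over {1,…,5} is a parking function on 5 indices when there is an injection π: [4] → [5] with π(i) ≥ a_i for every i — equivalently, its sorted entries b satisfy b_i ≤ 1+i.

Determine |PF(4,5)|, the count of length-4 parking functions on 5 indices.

432

#PF = (5+1−4)·(5+1)^{4−1} = 2×216 = 432 (Konheim–Weiss)
Example (1,3,2,2) → sorted (1,2,2,3): b_i ≤ 1+i ∀i, a PF.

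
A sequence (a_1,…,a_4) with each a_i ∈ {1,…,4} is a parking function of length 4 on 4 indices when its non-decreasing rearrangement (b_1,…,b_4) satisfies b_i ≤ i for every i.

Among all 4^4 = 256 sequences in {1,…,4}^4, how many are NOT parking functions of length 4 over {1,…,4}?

Count = (4+1−4)·(4+1)^{4−1} = 1 · 125 = 125 (Pollak)
One tuple (1,3,3,4) → sorted (1,3,3,4): b_2=3>2, not a PF.
Total 256; non-PF = 256−125 = 131

131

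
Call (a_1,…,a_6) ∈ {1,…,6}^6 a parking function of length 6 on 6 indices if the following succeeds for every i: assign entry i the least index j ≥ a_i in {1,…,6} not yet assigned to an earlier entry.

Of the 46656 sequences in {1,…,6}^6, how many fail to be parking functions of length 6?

Count = 1·7^5 = 1×16807 = 16807 (Pollak)
Check (2,6,6,2,3,3) → sorted (2,2,3,3,6,6): b_1=2>1, not a PF.
Total 46656; non-PF = 46656−16807 = 29849

29849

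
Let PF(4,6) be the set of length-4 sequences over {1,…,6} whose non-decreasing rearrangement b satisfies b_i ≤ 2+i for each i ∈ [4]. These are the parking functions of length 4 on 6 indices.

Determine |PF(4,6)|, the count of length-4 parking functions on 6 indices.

|PF| = 3·7^3 = 3 · 343 = 1029 (Konheim–Weiss)
Example (1,6,2,2) → sorted (1,2,2,6): b_i ≤ 2+i ∀i, a PF.

1029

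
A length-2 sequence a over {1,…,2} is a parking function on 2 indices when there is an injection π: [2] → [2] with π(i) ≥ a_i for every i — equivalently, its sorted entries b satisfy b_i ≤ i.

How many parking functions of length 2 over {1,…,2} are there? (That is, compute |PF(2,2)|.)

|PF(2,2)| = 1·3^1 = 1·3 = 3
Check (1,1) → sorted (1,1): b_i ≤ i ∀i, a PF.

3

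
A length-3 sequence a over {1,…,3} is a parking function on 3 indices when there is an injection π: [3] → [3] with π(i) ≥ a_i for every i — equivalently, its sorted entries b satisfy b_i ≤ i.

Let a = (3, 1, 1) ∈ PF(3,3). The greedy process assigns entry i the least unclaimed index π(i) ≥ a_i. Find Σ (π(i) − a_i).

Σπ = 3·4/2 = 6 (π permutes [3]); Σa = 3+1+1 = 5; disp = 6−5 = 1.

1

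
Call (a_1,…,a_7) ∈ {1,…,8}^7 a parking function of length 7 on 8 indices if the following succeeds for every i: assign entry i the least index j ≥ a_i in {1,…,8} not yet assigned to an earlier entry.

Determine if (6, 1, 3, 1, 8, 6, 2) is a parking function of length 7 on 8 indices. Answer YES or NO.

YES

Rearranged: b = (1, 1, 2, 3, 6, 6, 8).
  b_1=1 ≤ 2
  b_2=1 ≤ 3
  b_3=2 ≤ 4
  b_4=3 ≤ 5
  b_5=6 ≤ 6
  b_6=6 ≤ 7
  b_7=8 ≤ 8
All bounds hold ⇒ YES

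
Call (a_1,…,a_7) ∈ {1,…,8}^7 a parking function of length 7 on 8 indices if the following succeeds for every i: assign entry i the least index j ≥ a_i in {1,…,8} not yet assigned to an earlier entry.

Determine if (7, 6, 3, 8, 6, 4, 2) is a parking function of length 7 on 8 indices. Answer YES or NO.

NO

Order a: b = (2, 3, 4, 6, 6, 7, 8).
  b_1=2 ≤ 2
  b_2=3 ≤ 3
  b_3=4 ≤ 4
  b_4=6 > 5
  fails at i=4 ⇒ NO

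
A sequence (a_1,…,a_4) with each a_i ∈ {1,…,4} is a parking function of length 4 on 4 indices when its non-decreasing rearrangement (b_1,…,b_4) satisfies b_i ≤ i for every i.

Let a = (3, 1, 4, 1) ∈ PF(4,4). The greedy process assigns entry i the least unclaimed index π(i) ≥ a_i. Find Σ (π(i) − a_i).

1

Σπ = 4·5/2 = 10 (π permutes [4]); Σa = 3+1+4+1 = 9; disp = 10−9 = 1.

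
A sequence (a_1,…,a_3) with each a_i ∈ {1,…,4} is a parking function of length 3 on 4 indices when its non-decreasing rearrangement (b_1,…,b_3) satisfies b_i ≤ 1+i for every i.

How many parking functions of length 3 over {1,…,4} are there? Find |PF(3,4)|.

#PF = (4+1−3)·(4+1)^{3−1} = 2 · 25 = 50 [KW]
One tuple (1,4,3) → sorted (1,3,4): b_i ≤ 1+i ∀i, a PF.

50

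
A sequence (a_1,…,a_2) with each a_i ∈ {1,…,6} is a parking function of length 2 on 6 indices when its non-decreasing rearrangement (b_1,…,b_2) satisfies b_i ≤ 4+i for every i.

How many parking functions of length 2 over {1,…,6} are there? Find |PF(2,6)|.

35

|PF(2,6)| = (6−2+1)·(6+1)^(2−1) = 5×7 = 35 (Pollak)
Check (1,1) → sorted (1,1): b_i ≤ 4+i ∀i, a PF.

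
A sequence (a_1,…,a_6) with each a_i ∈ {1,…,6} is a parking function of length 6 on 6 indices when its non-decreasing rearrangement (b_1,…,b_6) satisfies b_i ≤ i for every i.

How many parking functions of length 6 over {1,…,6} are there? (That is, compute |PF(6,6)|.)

|PF| = (7−6)·7^(6−1) = 1·16807 = 16807 (Pollak)
Check (5,1,1,2,3,6) → sorted (1,1,2,3,5,6): b_i ≤ i ∀i, a PF.

16807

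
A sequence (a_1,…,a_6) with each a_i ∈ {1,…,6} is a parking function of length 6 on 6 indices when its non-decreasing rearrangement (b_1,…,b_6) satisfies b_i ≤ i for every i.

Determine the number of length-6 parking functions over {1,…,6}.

16807

|PF| = (6−6+1)·(6+1)^(6−1) = 1×16807 = 16807 (Konheim–Weiss)
E.g. (3,3,3,1,1,1) → sorted (1,1,1,3,3,3): b_i ≤ i ∀i, a PF.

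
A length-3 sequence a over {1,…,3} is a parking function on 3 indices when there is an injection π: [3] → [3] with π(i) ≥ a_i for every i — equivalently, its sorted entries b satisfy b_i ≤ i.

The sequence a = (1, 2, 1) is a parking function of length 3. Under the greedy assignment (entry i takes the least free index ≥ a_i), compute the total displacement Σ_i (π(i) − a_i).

Σπ = 3·4/2 = 6 (π permutes [3]); Σa = 1+2+1 = 4; disp = 6−4 = 2.

2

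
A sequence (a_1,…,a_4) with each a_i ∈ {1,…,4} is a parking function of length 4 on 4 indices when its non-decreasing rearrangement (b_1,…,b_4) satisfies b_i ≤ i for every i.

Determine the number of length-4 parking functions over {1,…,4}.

125

|PF(4,4)| = (4−4+1)·(4+1)^(4−1) = 1·125 = 125 [KW]
E.g. (1,1,1,3) → sorted (1,1,1,3): b_i ≤ i ∀i, a PF.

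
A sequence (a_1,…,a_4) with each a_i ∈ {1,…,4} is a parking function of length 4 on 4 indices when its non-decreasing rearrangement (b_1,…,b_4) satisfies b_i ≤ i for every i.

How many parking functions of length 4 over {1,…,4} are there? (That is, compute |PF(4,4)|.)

#PF = (5−4)·5^(4−1) = 1×125 = 125 (Konheim–Weiss)
One tuple (2,1,3,4) → sorted (1,2,3,4): b_i ≤ i ∀i, a PF.

125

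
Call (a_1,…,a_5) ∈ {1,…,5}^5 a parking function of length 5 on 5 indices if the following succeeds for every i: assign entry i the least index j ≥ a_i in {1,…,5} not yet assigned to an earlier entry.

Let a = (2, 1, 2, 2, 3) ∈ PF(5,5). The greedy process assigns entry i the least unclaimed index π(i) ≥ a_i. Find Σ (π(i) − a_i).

Σπ(i) = 1+…+5 = 15; Σa = 2+1+2+2+3 = 10; disp = 15−10 = 5.

5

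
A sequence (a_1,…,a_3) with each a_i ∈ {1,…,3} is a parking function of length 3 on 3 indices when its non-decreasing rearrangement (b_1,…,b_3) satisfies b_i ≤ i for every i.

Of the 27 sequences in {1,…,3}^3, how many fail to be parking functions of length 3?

11

Count = (3+1−3)·(3+1)^{3−1} = 1·16 = 16 [KW]
Check (3,3,3) → sorted (3,3,3): b_1=3>1, not a PF.
So 27 − 16 = 11 fail.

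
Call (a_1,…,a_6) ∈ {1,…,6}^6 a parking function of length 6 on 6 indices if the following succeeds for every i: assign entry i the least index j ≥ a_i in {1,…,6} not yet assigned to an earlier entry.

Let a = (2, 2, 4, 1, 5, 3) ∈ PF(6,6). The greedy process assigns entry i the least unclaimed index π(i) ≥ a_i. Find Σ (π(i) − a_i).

Σπ = 21 ({1..6} each once); Σa = 2+2+4+1+5+3 = 17; disp = 21−17 = 4.

4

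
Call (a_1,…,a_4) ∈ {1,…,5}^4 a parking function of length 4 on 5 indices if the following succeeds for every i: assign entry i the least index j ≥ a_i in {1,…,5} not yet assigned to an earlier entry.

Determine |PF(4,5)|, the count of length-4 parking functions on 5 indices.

|PF| = (5−4+1)·(5+1)^(4−1) = 2 · 216 = 432 (Pollak)
E.g. (3,1,1,2) → sorted (1,1,2,3): b_i ≤ 1+i ∀i, a PF.

432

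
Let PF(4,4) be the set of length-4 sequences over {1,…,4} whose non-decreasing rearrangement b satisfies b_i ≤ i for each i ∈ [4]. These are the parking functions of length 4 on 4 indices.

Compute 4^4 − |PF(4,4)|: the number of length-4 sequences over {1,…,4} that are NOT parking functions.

131

Count = (4+1−4)·(4+1)^{4−1} = 1·125 = 125 [KW]
Check (3,4,4,2) → sorted (2,3,4,4): b_1=2>1, not a PF.
4^4 − 125 = 256 − 125 = 131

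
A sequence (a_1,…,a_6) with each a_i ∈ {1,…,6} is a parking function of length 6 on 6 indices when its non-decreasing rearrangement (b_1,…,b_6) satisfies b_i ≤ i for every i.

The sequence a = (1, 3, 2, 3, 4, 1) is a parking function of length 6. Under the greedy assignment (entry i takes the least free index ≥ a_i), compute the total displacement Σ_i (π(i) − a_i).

Σπ = 6·7/2 = 21 (π permutes [6]); Σa = 1+3+2+3+4+1 = 14; disp = 21−14 = 7.

7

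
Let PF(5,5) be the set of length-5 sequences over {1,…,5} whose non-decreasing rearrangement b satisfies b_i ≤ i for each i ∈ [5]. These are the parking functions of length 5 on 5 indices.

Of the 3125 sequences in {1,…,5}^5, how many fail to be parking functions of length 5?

1829

|PF| = (5−5+1)·(5+1)^(5−1) = 1·1296 = 1296 (Pollak)
E.g. (5,5,4,4,5) → sorted (4,4,5,5,5): b_1=4>1, not a PF.
5^5 − 1296 = 3125 − 1296 = 1829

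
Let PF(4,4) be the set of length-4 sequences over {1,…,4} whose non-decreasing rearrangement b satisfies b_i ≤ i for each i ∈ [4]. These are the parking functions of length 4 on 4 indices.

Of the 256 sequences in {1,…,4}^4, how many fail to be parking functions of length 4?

#PF = (4−4+1)·(4+1)^(4−1) = 1·125 = 125
Check (4,4,2,1) → sorted (1,2,4,4): b_3=4>3, not a PF.
Total 256; non-PF = 256−125 = 131

131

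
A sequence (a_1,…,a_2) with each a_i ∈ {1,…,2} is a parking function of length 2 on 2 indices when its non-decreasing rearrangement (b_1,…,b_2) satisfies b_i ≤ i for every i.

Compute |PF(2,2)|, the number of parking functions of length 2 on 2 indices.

3

|PF| = 1·3^1 = 1×3 = 3
E.g. (1,2) → sorted (1,2): b_i ≤ i ∀i, a PF.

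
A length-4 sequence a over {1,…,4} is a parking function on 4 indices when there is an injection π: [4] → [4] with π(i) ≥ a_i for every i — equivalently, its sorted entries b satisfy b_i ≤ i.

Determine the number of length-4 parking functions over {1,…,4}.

Count = (4−4+1)·(4+1)^(4−1) = 1·125 = 125 (Konheim–Weiss)
Check (3,2,1,2) → sorted (1,2,2,3): b_i ≤ i ∀i, a PF.

125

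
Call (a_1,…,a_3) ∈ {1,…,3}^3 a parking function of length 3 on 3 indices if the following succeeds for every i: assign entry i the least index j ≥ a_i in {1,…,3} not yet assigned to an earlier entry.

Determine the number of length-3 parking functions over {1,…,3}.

16

Count = (3−3+1)·(3+1)^(3−1) = 1·16 = 16 (Konheim–Weiss)
Example (2,2,1) → sorted (1,2,2): b_i ≤ i ∀i, a PF.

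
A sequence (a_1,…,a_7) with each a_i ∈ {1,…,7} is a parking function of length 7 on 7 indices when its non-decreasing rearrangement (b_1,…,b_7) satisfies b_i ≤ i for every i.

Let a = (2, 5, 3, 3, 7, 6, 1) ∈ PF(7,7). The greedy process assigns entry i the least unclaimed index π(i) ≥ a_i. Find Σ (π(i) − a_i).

Σπ = 7·8/2 = 28 (π permutes [7]); Σa = 2+5+3+3+7+6+1 = 27; disp = 28−27 = 1.

1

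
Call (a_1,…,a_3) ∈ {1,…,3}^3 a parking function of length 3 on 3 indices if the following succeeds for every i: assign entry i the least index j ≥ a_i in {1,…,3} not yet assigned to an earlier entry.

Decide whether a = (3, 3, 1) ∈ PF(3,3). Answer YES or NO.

NO

Sorted: b = (1, 3, 3).
  b_1=1 ≤ 1
  b_2=3 > 2
  fails at i=2 ⇒ NO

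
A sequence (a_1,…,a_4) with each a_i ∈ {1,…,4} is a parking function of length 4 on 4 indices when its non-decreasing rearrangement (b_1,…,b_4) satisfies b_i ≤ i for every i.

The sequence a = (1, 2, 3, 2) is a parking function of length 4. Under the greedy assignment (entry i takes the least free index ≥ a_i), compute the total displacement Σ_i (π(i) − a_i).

Σπ = 4·5/2 = 10 (π permutes [4]); Σa = 1+2+3+2 = 8; disp = 10−8 = 2.

2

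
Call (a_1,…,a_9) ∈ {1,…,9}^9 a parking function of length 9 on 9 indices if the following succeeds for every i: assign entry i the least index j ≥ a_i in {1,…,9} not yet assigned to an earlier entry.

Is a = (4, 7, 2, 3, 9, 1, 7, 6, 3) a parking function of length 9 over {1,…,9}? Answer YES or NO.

Rearranged: b = (1, 2, 3, 3, 4, 6, 7, 7, 9).
  b_1=1 ≤ 1
  b_2=2 ≤ 2
  b_3=3 ≤ 3
  b_4=3 ≤ 4
  b_5=4 ≤ 5
  b_6=6 ≤ 6
  b_7=7 ≤ 7
  b_8=7 ≤ 8
  b_9=9 ≤ 9
All bounds hold ⇒ YES

YES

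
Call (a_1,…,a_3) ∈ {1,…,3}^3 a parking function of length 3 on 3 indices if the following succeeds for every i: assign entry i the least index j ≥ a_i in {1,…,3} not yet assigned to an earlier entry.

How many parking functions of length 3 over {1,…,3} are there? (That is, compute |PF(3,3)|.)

#PF = 1·4^2 = 1×16 = 16
E.g. (1,2,3) → sorted (1,2,3): b_i ≤ i ∀i, a PF.

16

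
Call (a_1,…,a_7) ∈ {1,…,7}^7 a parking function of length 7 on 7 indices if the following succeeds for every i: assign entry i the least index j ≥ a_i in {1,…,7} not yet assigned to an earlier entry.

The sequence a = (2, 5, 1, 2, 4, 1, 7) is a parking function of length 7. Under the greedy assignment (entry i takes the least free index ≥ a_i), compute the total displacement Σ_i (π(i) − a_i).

6

Σπ = 7·8/2 = 28 (π permutes [7]); Σa = 2+5+1+2+4+1+7 = 22; disp = 28−22 = 6.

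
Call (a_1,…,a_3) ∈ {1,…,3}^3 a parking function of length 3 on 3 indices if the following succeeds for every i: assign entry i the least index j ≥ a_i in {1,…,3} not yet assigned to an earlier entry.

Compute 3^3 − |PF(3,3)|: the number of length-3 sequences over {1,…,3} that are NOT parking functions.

11

|PF(3,3)| = 1·4^2 = 1 · 16 = 16 (Konheim–Weiss)
Example (3,3,3) → sorted (3,3,3): b_1=3>1, not a PF.
Total 27; non-PF = 27−16 = 11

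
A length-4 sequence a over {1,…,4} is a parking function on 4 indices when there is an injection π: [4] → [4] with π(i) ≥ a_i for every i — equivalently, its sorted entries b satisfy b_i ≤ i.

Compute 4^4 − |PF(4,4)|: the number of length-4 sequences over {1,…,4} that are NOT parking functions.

|PF| = (4+1−4)·(4+1)^{4−1} = 1 · 125 = 125 [KW]
E.g. (3,4,2,4) → sorted (2,3,4,4): b_1=2>1, not a PF.
Total 256; non-PF = 256−125 = 131

131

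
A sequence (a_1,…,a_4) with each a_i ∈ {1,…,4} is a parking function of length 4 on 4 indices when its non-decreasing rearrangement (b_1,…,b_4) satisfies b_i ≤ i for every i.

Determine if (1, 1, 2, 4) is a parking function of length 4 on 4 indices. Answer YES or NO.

YES

Sorted: b = (1, 1, 2, 4).
  b_1=1 ≤ 1
  b_2=1 ≤ 2
  b_3=2 ≤ 3
  b_4=4 ≤ 4
All bounds hold ⇒ YES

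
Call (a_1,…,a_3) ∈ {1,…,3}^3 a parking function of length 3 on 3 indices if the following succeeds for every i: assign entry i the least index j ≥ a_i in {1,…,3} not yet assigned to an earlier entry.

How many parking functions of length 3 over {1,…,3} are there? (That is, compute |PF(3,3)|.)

|PF| = (4−3)·4^(3−1) = 1×16 = 16
One tuple (2,3,1) → sorted (1,2,3): b_i ≤ i ∀i, a PF.

16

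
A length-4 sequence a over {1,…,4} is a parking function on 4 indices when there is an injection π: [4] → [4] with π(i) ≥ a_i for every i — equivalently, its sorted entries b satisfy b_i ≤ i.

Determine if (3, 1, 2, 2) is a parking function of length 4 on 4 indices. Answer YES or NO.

YES

Rearranged: b = (1, 2, 2, 3).
  b_1=1 ≤ 1
  b_2=2 ≤ 2
  b_3=2 ≤ 3
  b_4=3 ≤ 4
All bounds hold ⇒ YES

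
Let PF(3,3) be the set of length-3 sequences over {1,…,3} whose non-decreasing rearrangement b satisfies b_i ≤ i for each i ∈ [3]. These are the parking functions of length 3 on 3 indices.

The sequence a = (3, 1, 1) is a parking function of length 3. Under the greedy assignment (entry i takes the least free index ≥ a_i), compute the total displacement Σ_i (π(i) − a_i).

Σπ = 3·4/2 = 6 (π permutes [3]); Σa = 3+1+1 = 5; disp = 6−5 = 1.

1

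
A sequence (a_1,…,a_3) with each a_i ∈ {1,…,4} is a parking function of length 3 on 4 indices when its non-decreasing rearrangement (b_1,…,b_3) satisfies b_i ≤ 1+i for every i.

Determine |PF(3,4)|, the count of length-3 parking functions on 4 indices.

50

Count = (5−3)·5^(3−1) = 2 · 25 = 50 [KW]
One tuple (1,3,2) → sorted (1,2,3): b_i ≤ 1+i ∀i, a PF.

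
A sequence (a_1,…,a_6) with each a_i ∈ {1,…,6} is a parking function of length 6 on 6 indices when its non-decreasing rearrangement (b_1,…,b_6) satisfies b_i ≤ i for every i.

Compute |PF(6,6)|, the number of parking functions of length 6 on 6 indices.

Count = (6+1−6)·(6+1)^{6−1} = 1 · 16807 = 16807 (Pollak)
Check (1,1,1,3,5,6) → sorted (1,1,1,3,5,6): b_i ≤ i ∀i, a PF.

16807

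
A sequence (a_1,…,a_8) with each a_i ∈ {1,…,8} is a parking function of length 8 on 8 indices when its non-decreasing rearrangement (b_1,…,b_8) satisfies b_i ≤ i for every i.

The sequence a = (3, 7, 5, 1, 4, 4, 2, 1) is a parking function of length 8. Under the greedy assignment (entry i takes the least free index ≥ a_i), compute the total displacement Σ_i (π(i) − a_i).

9

Σπ = 8·9/2 = 36 (π permutes [8]); Σa = 3+7+5+1+4+4+2+1 = 27; disp = 36−27 = 9.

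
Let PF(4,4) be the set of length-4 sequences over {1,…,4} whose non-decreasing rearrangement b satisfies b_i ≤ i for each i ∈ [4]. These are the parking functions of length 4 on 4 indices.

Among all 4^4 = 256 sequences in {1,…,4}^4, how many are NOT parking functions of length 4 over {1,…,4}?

131

Count = 1·5^3 = 1·125 = 125 (Konheim–Weiss)
Check (4,3,4,3) → sorted (3,3,4,4): b_1=3>1, not a PF.
Total 256; non-PF = 256−125 = 131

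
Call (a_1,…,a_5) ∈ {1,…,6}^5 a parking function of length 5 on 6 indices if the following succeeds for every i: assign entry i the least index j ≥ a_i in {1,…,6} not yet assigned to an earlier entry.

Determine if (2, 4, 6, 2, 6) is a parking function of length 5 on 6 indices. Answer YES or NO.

NO

Sorted: b = (2, 2, 4, 6, 6).
  b_1=2 ≤ 2
  b_2=2 ≤ 3
  b_3=4 ≤ 4
  b_4=6 > 5
  fails at i=4 ⇒ NO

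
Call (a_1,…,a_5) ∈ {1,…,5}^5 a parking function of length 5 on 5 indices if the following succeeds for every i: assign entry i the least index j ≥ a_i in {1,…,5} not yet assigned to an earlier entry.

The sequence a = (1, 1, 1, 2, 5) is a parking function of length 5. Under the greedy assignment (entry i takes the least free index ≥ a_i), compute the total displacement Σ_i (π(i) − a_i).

5

Σπ = 15 ({1..5} each once); Σa = 1+1+1+2+5 = 10; disp = 15−10 = 5.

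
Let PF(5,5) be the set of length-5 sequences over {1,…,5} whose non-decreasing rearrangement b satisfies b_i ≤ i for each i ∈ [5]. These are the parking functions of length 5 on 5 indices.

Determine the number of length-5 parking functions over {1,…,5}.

1296

|PF| = 1·6^4 = 1·1296 = 1296
Check (3,1,5,2,4) → sorted (1,2,3,4,5): b_i ≤ i ∀i, a PF.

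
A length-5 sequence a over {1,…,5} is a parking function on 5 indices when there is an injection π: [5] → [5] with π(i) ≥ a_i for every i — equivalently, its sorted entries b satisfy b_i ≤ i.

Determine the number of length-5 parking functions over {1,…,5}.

|PF(5,5)| = (5+1−5)·(5+1)^{5−1} = 1 · 1296 = 1296 (Pollak)
E.g. (4,1,2,1,5) → sorted (1,1,2,4,5): b_i ≤ i ∀i, a PF.

1296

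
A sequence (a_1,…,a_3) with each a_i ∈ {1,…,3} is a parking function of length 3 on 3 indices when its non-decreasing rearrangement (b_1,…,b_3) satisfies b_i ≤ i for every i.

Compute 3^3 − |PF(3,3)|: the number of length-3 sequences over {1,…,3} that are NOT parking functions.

11

|PF(3,3)| = (4−3)·4^(3−1) = 1·16 = 16 (Pollak)
Check (3,2,2) → sorted (2,2,3): b_1=2>1, not a PF.
3^3 − 16 = 27 − 16 = 11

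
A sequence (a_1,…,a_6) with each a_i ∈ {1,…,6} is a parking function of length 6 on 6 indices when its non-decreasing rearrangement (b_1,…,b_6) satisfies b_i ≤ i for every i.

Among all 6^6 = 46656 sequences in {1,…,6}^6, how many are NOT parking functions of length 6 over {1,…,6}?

29849

|PF(6,6)| = (7−6)·7^(6−1) = 1·16807 = 16807
Example (6,3,2,5,6,6) → sorted (2,3,5,6,6,6): b_1=2>1, not a PF.
Total 46656; non-PF = 46656−16807 = 29849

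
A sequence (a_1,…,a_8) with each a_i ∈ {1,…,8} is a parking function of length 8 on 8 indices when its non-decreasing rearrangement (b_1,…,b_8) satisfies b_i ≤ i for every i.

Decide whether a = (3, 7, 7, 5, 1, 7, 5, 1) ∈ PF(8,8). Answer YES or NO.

Order a: b = (1, 1, 3, 5, 5, 7, 7, 7).
  b_1=1 ≤ 1
  b_2=1 ≤ 2
  b_3=3 ≤ 3
  b_4=5 > 4
  fails at i=4 ⇒ NO

NO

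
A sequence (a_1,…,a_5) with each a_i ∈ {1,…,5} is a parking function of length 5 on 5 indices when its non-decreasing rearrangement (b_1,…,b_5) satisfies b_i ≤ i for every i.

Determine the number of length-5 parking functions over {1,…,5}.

Count = (5+1−5)·(5+1)^{5−1} = 1 · 1296 = 1296 (Konheim–Weiss)
One tuple (1,2,4,2,1) → sorted (1,1,2,2,4): b_i ≤ i ∀i, a PF.

1296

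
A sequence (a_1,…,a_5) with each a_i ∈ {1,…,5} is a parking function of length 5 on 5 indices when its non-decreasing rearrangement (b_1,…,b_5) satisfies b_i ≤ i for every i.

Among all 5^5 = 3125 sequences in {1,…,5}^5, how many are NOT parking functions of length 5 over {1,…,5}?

1829

#PF = (5+1−5)·(5+1)^{5−1} = 1 · 1296 = 1296 (Konheim–Weiss)
Example (5,4,4,5,5) → sorted (4,4,5,5,5): b_1=4>1, not a PF.
5^5 − 1296 = 3125 − 1296 = 1829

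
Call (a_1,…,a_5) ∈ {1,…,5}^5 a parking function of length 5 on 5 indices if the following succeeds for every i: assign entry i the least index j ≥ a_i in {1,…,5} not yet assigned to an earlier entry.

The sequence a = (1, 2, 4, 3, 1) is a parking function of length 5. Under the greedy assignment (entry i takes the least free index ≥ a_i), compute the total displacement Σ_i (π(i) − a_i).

4

Σπ = 5·6/2 = 15 (π permutes [5]); Σa = 1+2+4+3+1 = 11; disp = 15−11 = 4.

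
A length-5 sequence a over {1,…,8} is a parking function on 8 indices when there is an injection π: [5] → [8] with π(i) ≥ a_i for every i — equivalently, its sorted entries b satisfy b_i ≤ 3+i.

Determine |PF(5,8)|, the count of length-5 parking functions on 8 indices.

26244

|PF| = (8+1−5)·(8+1)^{5−1} = 4×6561 = 26244
Example (6,2,7,8,2) → sorted (2,2,6,7,8): b_i ≤ 3+i ∀i, a PF.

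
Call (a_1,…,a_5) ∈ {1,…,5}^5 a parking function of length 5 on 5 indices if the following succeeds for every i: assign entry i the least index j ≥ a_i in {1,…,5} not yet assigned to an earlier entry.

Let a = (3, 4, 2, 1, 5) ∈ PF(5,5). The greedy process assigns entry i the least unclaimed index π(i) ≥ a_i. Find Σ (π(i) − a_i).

0

Σπ = 5·6/2 = 15 (π permutes [5]); Σa = 3+4+2+1+5 = 15; disp = 15−15 = 0.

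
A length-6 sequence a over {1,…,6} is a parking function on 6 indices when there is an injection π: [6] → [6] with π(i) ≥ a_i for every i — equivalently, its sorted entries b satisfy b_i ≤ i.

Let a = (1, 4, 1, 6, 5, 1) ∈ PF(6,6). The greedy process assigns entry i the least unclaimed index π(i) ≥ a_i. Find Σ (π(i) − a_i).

Σπ(i) = 1+…+6 = 21; Σa = 1+4+1+6+5+1 = 18; disp = 21−18 = 3.

3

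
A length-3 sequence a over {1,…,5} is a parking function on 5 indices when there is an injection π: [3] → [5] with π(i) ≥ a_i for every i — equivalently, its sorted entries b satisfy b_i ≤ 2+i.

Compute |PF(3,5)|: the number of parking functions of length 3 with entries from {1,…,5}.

108

|PF(3,5)| = (5+1−3)·(5+1)^{3−1} = 3·36 = 108
E.g. (2,4,5) → sorted (2,4,5): b_i ≤ 2+i ∀i, a PF.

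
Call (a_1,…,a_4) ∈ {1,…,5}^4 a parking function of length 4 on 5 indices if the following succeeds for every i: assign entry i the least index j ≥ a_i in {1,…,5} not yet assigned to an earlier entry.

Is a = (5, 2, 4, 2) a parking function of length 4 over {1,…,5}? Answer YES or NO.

YES

Order a: b = (2, 2, 4, 5).
  b_1=2 ≤ 2
  b_2=2 ≤ 3
  b_3=4 ≤ 4
  b_4=5 ≤ 5
All bounds hold ⇒ YES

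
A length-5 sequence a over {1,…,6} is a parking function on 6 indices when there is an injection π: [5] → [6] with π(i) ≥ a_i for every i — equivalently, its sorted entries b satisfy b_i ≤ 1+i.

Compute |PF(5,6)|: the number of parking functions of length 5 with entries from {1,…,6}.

4802

Count = (6−5+1)·(6+1)^(5−1) = 2 · 2401 = 4802 (Konheim–Weiss)
One tuple (6,4,1,3,2) → sorted (1,2,3,4,6): b_i ≤ 1+i ∀i, a PF.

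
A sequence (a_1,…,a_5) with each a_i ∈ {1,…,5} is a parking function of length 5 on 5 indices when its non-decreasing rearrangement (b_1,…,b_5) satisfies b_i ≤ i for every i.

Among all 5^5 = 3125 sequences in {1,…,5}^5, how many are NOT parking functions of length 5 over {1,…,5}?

1829

|PF(5,5)| = (5−5+1)·(5+1)^(5−1) = 1×1296 = 1296 (Konheim–Weiss)
One tuple (5,2,5,4,4) → sorted (2,4,4,5,5): b_1=2>1, not a PF.
5^5 − 1296 = 3125 − 1296 = 1829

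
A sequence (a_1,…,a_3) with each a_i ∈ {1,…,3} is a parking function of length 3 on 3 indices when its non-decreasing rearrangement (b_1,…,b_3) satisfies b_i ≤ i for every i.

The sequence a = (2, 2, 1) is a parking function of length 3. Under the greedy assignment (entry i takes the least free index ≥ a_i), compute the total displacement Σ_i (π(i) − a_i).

Σπ(i) = 1+…+3 = 6; Σa = 2+2+1 = 5; disp = 6−5 = 1.

1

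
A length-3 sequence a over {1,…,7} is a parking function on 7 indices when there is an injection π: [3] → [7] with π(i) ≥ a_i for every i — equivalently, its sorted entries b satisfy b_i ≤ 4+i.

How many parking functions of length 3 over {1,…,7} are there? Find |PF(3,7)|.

320

Count = (8−3)·8^(3−1) = 5·64 = 320 [KW]
Example (5,7,3) → sorted (3,5,7): b_i ≤ 4+i ∀i, a PF.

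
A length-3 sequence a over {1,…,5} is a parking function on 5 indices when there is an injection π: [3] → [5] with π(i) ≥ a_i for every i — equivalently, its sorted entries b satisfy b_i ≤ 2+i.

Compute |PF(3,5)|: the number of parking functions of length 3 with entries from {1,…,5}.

|PF| = (5−3+1)·(5+1)^(3−1) = 3·36 = 108 [KW]
Example (4,4,1) → sorted (1,4,4): b_i ≤ 2+i ∀i, a PF.

108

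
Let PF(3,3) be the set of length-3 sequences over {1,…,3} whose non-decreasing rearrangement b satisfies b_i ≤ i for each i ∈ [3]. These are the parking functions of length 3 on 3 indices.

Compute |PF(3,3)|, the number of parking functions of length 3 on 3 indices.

|PF(3,3)| = (4−3)·4^(3−1) = 1 · 16 = 16 (Pollak)
Example (1,3,1) → sorted (1,1,3): b_i ≤ i ∀i, a PF.

16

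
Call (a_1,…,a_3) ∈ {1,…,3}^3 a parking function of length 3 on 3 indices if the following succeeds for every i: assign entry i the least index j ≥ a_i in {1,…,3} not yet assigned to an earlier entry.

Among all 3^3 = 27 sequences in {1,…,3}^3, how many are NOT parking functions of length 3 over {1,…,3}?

11

Count = (4−3)·4^(3−1) = 1·16 = 16
Check (3,3,3) → sorted (3,3,3): b_1=3>1, not a PF.
Total 27; non-PF = 27−16 = 11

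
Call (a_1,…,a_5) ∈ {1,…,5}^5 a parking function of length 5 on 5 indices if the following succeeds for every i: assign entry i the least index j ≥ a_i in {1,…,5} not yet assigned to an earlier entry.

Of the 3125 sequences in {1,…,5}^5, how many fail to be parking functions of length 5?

|PF| = 1·6^4 = 1·1296 = 1296 (Pollak)
One tuple (3,4,4,3,3) → sorted (3,3,3,4,4): b_1=3>1, not a PF.
So 3125 − 1296 = 1829 fail.

1829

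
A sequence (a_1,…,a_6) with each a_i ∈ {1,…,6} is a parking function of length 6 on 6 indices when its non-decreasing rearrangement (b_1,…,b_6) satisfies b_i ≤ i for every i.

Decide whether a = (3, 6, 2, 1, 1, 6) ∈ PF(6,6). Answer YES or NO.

NO

Order a: b = (1, 1, 2, 3, 6, 6).
  b_1=1 ≤ 1
  b_2=1 ≤ 2
  b_3=2 ≤ 3
  b_4=3 ≤ 4
  b_5=6 > 5
  fails at i=5 ⇒ NO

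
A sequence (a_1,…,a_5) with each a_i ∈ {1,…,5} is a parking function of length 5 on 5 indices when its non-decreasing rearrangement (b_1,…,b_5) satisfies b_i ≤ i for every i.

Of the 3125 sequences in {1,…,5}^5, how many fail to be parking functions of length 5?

#PF = (5−5+1)·(5+1)^(5−1) = 1 · 1296 = 1296
Example (3,2,2,5,5) → sorted (2,2,3,5,5): b_1=2>1, not a PF.
5^5 − 1296 = 3125 − 1296 = 1829

1829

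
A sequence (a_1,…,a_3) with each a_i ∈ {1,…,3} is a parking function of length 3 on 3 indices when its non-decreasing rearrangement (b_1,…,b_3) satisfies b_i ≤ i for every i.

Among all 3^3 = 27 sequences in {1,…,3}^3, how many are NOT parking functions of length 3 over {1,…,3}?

|PF| = (4−3)·4^(3−1) = 1·16 = 16 (Konheim–Weiss)
Check (2,3,2) → sorted (2,2,3): b_1=2>1, not a PF.
So 27 − 16 = 11 fail.

11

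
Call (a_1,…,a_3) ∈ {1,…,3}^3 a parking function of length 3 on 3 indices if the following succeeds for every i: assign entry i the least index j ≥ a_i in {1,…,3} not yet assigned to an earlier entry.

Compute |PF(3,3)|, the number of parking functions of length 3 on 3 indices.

|PF| = (3+1−3)·(3+1)^{3−1} = 1·16 = 16 [KW]
Example (3,2,1) → sorted (1,2,3): b_i ≤ i ∀i, a PF.

16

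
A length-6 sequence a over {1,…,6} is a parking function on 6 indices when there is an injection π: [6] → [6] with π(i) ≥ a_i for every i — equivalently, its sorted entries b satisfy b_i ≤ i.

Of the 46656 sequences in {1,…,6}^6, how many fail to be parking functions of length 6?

#PF = 1·7^5 = 1·16807 = 16807 (Pollak)
E.g. (5,3,6,4,5,4) → sorted (3,4,4,5,5,6): b_1=3>1, not a PF.
Total 46656; non-PF = 46656−16807 = 29849

29849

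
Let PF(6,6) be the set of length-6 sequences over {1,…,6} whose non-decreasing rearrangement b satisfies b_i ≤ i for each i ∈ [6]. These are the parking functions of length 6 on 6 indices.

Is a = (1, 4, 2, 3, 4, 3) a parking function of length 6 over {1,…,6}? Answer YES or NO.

Order a: b = (1, 2, 3, 3, 4, 4).
  b_1=1 ≤ 1
  b_2=2 ≤ 2
  b_3=3 ≤ 3
  b_4=3 ≤ 4
  b_5=4 ≤ 5
  b_6=4 ≤ 6
All bounds hold ⇒ YES

YES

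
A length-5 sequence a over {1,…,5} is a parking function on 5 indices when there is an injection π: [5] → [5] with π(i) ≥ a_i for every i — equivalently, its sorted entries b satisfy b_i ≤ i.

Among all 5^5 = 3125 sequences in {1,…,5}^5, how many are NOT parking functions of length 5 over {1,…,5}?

#PF = 1·6^4 = 1×1296 = 1296 (Konheim–Weiss)
Check (5,3,4,5,5) → sorted (3,4,5,5,5): b_1=3>1, not a PF.
5^5 − 1296 = 3125 − 1296 = 1829

1829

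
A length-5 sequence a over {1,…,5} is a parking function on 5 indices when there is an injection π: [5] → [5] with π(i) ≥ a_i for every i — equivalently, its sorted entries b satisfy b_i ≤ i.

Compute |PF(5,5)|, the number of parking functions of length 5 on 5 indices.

1296

#PF = (5+1−5)·(5+1)^{5−1} = 1·1296 = 1296 (Pollak)
One tuple (2,2,4,3,1) → sorted (1,2,2,3,4): b_i ≤ i ∀i, a PF.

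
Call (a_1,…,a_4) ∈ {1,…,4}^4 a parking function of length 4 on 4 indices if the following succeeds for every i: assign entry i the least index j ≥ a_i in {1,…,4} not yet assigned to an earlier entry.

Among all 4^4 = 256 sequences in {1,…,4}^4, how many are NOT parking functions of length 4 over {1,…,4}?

131

Count = 1·5^3 = 1 · 125 = 125 [KW]
E.g. (4,3,3,4) → sorted (3,3,4,4): b_1=3>1, not a PF.
So 256 − 125 = 131 fail.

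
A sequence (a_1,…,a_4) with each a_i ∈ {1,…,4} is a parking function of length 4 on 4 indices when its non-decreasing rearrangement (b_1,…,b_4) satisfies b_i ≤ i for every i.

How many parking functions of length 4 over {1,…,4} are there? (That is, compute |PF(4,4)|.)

125

Count = (5−4)·5^(4−1) = 1·125 = 125 (Konheim–Weiss)
Example (1,3,3,2) → sorted (1,2,3,3): b_i ≤ i ∀i, a PF.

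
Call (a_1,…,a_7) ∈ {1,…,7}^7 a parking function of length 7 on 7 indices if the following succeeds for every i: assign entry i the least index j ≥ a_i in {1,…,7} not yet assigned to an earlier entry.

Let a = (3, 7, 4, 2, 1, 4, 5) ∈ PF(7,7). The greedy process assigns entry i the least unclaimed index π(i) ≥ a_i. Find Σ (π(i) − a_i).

2

Σπ = 7·8/2 = 28 (π permutes [7]); Σa = 3+7+4+2+1+4+5 = 26; disp = 28−26 = 2.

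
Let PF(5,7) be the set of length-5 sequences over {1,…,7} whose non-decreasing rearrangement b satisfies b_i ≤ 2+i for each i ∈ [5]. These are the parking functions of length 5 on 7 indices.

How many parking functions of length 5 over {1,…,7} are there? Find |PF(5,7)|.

12288

Count = (7+1−5)·(7+1)^{5−1} = 3 · 4096 = 12288 [KW]
Example (4,1,1,2,4) → sorted (1,1,2,4,4): b_i ≤ 2+i ∀i, a PF.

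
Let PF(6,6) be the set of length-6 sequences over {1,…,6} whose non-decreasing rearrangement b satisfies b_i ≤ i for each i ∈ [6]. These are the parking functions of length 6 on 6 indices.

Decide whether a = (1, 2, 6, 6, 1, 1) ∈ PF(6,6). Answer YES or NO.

Sorted: b = (1, 1, 1, 2, 6, 6).
  b_1=1 ≤ 1
  b_2=1 ≤ 2
  b_3=1 ≤ 3
  b_4=2 ≤ 4
  b_5=6 > 5
  fails at i=5 ⇒ NO

NO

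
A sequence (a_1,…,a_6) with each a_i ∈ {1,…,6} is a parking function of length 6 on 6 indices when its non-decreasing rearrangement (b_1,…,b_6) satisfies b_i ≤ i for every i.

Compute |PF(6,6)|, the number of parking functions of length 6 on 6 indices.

16807

Count = 1·7^5 = 1 · 16807 = 16807 (Konheim–Weiss)
One tuple (1,1,2,3,5,2) → sorted (1,1,2,2,3,5): b_i ≤ i ∀i, a PF.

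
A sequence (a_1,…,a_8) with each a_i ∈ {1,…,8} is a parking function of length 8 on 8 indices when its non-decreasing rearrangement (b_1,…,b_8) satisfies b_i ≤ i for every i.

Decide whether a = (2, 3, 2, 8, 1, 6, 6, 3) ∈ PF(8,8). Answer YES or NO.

Sorted: b = (1, 2, 2, 3, 3, 6, 6, 8).
  b_1=1 ≤ 1
  b_2=2 ≤ 2
  b_3=2 ≤ 3
  b_4=3 ≤ 4
  b_5=3 ≤ 5
  b_6=6 ≤ 6
  b_7=6 ≤ 7
  b_8=8 ≤ 8
All bounds hold ⇒ YES

YES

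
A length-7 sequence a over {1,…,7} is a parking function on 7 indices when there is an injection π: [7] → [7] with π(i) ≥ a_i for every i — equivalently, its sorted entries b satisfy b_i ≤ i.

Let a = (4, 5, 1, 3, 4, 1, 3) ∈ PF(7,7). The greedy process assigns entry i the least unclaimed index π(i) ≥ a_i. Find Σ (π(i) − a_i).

7

Σπ(i) = 1+…+7 = 28; Σa = 4+5+1+3+4+1+3 = 21; disp = 28−21 = 7.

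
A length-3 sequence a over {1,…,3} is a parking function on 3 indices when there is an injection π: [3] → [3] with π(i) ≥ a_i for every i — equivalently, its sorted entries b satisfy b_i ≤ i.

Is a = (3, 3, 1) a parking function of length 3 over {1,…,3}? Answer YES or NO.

Order a: b = (1, 3, 3).
  b_1=1 ≤ 1
  b_2=3 > 2
  fails at i=2 ⇒ NO

NO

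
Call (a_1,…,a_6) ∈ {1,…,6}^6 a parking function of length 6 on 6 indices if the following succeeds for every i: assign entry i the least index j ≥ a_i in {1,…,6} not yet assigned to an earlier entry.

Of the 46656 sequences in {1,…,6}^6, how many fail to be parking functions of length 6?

29849

Count = 1·7^5 = 1·16807 = 16807
One tuple (6,5,6,6,4,1) → sorted (1,4,5,6,6,6): b_2=4>2, not a PF.
6^6 − 16807 = 46656 − 16807 = 29849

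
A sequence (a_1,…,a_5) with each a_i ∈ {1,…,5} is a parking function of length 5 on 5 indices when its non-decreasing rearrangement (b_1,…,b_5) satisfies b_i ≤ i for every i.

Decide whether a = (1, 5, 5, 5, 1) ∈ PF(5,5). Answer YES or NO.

Order a: b = (1, 1, 5, 5, 5).
  b_1=1 ≤ 1
  b_2=1 ≤ 2
  b_3=5 > 3
  fails at i=3 ⇒ NO

NO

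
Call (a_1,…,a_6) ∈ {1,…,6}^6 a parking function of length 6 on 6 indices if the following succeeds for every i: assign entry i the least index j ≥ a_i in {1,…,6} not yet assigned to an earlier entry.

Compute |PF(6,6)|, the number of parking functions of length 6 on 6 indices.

16807

|PF(6,6)| = 1·7^5 = 1·16807 = 16807 (Konheim–Weiss)
Check (2,4,1,3,2,2) → sorted (1,2,2,2,3,4): b_i ≤ i ∀i, a PF.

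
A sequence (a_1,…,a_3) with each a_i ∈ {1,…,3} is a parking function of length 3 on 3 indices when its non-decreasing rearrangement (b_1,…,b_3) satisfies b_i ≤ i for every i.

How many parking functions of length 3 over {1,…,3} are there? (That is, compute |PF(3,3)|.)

16

Count = (3+1−3)·(3+1)^{3−1} = 1 · 16 = 16 [KW]
E.g. (1,2,2) → sorted (1,2,2): b_i ≤ i ∀i, a PF.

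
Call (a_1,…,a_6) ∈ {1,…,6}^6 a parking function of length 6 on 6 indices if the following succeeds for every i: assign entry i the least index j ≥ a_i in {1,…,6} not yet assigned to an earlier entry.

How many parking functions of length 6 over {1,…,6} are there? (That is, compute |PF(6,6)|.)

16807

Count = (6−6+1)·(6+1)^(6−1) = 1×16807 = 16807 [KW]
E.g. (1,4,4,2,2,6) → sorted (1,2,2,4,4,6): b_i ≤ i ∀i, a PF.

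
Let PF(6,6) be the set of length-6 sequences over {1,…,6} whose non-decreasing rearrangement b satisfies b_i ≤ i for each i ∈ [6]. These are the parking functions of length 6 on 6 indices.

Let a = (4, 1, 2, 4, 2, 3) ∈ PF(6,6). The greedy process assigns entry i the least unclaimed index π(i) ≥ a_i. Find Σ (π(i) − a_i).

Σπ = 21 ({1..6} each once); Σa = 4+1+2+4+2+3 = 16; disp = 21−16 = 5.

5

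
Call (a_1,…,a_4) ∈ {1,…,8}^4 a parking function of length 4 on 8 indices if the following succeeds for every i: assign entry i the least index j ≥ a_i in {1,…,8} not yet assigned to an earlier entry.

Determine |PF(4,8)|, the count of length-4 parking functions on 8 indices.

#PF = (9−4)·9^(4−1) = 5×729 = 3645 (Pollak)
E.g. (8,3,5,4) → sorted (3,4,5,8): b_i ≤ 4+i ∀i, a PF.

3645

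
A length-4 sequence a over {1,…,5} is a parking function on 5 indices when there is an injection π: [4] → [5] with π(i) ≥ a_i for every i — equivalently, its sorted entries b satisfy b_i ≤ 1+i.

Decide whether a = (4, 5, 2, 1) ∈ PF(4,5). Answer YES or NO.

YES

Rearranged: b = (1, 2, 4, 5).
  b_1=1 ≤ 2
  b_2=2 ≤ 3
  b_3=4 ≤ 4
  b_4=5 ≤ 5
All bounds hold ⇒ YES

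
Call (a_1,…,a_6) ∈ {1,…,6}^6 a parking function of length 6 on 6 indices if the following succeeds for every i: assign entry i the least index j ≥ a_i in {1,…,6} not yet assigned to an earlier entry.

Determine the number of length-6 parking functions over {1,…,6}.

16807

Count = (6+1−6)·(6+1)^{6−1} = 1·16807 = 16807 (Pollak)
Check (1,1,1,2,3,5) → sorted (1,1,1,2,3,5): b_i ≤ i ∀i, a PF.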